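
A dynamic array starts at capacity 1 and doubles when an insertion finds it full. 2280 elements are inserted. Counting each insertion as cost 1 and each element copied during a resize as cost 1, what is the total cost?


n = 2280
Insertion costs: 2280
Resizes copy 1, 2, 4, ... up to the largest power of 2 that is <= n-1 = 2279, i.e. 2048.
Copy costs = 1 + 2 + 4 + 8 + 16 + 32 + 64 + 128 + 256 + 512 + 1024 + 2048 = 4095
Total = 2280 + 4095 = 6375


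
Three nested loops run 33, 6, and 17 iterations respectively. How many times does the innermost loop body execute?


Loop 1 (outermost): 33 iterations
Loop 2 (middle): 6 iterations per outer
Loop 3 (innermost): 17 iterations per middle
Total = 33 * 6 * 17 = 3366


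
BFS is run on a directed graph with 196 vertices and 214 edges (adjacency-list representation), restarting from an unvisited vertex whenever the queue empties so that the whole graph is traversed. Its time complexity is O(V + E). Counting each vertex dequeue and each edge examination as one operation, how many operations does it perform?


A full BFS traversal dequeues each vertex exactly once and examines each directed edge exactly once.
V = 196 (vertex processing cost)
E = 214 (edge examination cost)
Total operations proportional to V + E = 196 + 214 = 410


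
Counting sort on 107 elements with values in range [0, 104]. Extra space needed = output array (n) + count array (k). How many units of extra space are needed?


Output array size: 107 (to store sorted result)
Count array size: 105 (one slot per possible value, range 0 to 104)
Total extra space = 107 + 105 = 212


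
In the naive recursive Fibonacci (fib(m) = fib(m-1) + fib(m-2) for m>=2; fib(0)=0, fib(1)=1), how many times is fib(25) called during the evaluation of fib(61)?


Let N(m) = number of times fib(m) is called while evaluating fib(61).
N(61) = 1 (the initial call).
N(60) = 1 (only fib(61) calls it).
For 1 <= m <= 59: fib(m) is called by fib(m+1) and fib(m+2), so
  N(m) = N(m+1) + N(m+2).
fib(0) is called only by fib(2), so N(0) = N(2).
Walk down from m=61:
  N(61)=1, N(60)=1, N(59)=2, N(58)=3, N(57)=5, N(56)=8, N(55)=13, N(54)=21, N(53)=34, N(52)=55, N(51)=89, N(50)=144, N(49)=233, N(48)=377, N(47)=610, N(46)=987, N(45)=1597, N(44)=2584, N(43)=4181, N(42)=6765, N(41)=10946, N(40)=17711, N(39)=28657, N(38)=46368, N(37)=75025, N(36)=121393, N(35)=196418, N(34)=317811, N(33)=514229, N(32)=832040, N(31)=1346269, N(30)=2178309, N(29)=3524578, N(28)=5702887, N(27)=9227465, N(26)=14930352, N(25)=24157817
N(25) = 24157817


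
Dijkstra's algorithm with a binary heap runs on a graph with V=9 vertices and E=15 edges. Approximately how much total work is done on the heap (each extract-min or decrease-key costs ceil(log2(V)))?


Dijkstra with a binary heap: each vertex is extracted once, each edge may relax once.
Each heap operation costs O(log V).
V + E = 9 + 15 = 24
ceil(log2(9)) = 4 (since 2^3 = 8 < 9 <= 16 = 2^4)
Total heap work = (V+E) * ceil(log2(V)) = 24 * 4 = 96


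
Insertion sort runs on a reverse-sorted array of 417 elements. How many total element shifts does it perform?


Sum of shifts = 1 + 2 + 3 + ... + 416
= 417 * 416 / 2
= 173472 / 2
= 86736


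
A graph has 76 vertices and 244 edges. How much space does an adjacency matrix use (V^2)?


Adjacency matrix: V x V grid of entries
Space = V^2 = 76^2 = 76 * 76 = 5776


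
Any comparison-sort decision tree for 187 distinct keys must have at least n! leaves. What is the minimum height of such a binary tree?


A binary decision tree of height h has at most 2^h leaves and needs at least n! of them, so h >= ceil(log2(n!)).
187! is far too large to multiply out, so use Stirling's series:
  ln(n!) ~ n ln n - n + (1/2) ln(2 pi n) + 1/(12n)  (error below 1/(360 n^3), negligible here)
  ln(187) = 5.2311086
  n ln n = 187 * 5.2311086 = 978.2173
  (1/2) ln(2 pi * 187) = (1/2) ln(1174.9557) = 3.5345
  1/(12*187) = 0.0004
  ln(187!) ~ 978.2173 - 187 + 3.5345 + 0.0004 = 794.7522
Convert to base 2: log2(187!) = 794.7522 / ln 2 = 794.7522 / 0.69314718 = 1146.5851
ceil(1146.5851) = 1147


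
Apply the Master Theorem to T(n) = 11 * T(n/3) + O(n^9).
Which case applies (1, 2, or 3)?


The Master Theorem: T(n) = a*T(n/b) + O(n^c)
  a = 11, b = 3, c = 9
log_b(a) = log_3(11) ~ 2.183
Compare b^c with a: 3^9 = 19683 > 11, so c > log_b(a).
Since c > log_b(a), Case 3 applies.
T(n) = O(n^9)
Master Theorem case = 3


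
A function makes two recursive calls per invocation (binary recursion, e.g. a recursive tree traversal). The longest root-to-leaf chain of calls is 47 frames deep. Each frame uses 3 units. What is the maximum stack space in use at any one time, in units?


Binary recursion: the two calls run one after the other, so only one root-to-leaf chain of frames is on the stack at a time.
Maximum depth (longest chain) = 47 frames
Each frame = 3 units
Max stack space = 47 * 3 = 141


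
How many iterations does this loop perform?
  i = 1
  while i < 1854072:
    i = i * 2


The loop variable doubles each iteration:
i = 1 -> 2 -> 4 -> 8 -> 16 -> 32 -> 64 -> 128 -> 256 -> 512 -> 1024 -> 2048 -> 4096 -> 8192 -> 16384 -> 32768 -> 65536 -> 131072 -> 262144 -> 524288 -> 1048576 -> 2097152 (stop, 2097152 >= 1854072)
Number of doublings = ceil(log2(1854072)) = 21


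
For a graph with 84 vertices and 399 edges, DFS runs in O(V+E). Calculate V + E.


A full DFS traversal visits each vertex once and examines each edge once.
V = 84
E = 399
Sum = 84 + 399 = 483


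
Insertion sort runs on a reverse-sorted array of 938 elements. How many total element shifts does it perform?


Sum of shifts = 1 + 2 + 3 + ... + 937
= 938 * 937 / 2
= 878906 / 2
= 439453


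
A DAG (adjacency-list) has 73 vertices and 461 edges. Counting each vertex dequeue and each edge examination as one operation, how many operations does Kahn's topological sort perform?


V = 73 (vertex processing)
E = 461 (edge processing)
V + E = 73 + 461 = 534


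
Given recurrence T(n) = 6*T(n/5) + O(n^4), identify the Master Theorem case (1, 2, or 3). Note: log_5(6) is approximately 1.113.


Master Theorem parameters: a=6, b=5, c=4
log_b(a) = 1.113
Compare b^c with a: 5^4 = 625 > 6, so c > log_b(a).
Comparing c=4 vs log_b(a)=1.113:
4 > 1.113 => Case 3
Result: T(n) = O(n^4)
Master Theorem case = 3


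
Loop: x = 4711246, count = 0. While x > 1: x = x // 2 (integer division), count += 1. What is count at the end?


The variable x halves each step:
x = 4711246 -> 2355623 -> 1177811 -> 588905 -> 294452 -> 147226 -> 73613 -> 36806 -> 18403 -> 9201 -> 4600 -> 2300 -> 1150 -> 575 -> 287 -> 143 -> 71 -> 35 -> 17 -> 8 -> 4 -> 2 -> 1
Number of halvings = floor(log2(4711246)) = 22


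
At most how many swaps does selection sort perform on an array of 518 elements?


Each of the 517 passes places one element in its final position.
Pass 1: swap minimum into position 0
Pass 2: swap minimum of remaining into position 1
...
Pass 517: last two elements, one swap
Maximum swaps = 518 - 1 = 517


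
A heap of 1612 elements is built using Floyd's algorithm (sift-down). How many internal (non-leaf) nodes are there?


Leaf nodes occupy roughly half the array.
Sift-down is called for each internal node, starting from the last one.
Internal nodes = floor(n/2) = floor(1612/2) = 806


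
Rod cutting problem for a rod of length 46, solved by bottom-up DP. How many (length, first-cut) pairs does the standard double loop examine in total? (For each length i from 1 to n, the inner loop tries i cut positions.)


For each subproblem length i = 1..46, the inner loop considers i possible first cuts.
Total = 1 + 2 + ... + 46
= 46*(46+1)/2
= 46*47/2 = 1081


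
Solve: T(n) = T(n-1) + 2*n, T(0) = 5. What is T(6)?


Expanding the recurrence:
T(6) = T(5) + 2*6
       = T(4) + 2*5 + 2*6
       ...
       = T(0) + 2*(1 + 2 + ... + 6)
       = 5 + 2 * 6*7/2
       = 5 + 2 * 21
       = 5 + 42 = 47


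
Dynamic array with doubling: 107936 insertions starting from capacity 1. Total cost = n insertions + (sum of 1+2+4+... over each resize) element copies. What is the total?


n = 107936
Insertion costs: 107936
Resizes copy 1, 2, 4, ... up to the largest power of 2 that is <= n-1 = 107935, i.e. 65536.
Copy costs = 1 + 2 + 4 + 8 + 16 + 32 + 64 + 128 + 256 + 512 + 1024 + 2048 + 4096 + 8192 + 16384 + 32768 + 65536 = 131071
Total = 107936 + 131071 = 239007


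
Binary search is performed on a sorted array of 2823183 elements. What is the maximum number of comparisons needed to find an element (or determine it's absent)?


Binary search halves the search space each comparison:
  Step 1: search space = 2823183 -> 1411591
  Step 2: search space = 1411591 -> 705795
  Step 3: search space = 705795 -> 352897
  Step 4: search space = 352897 -> 176448
  Step 5: search space = 176448 -> 88224
  Step 6: search space = 88224 -> 44112
  Step 7: search space = 44112 -> 22056
  Step 8: search space = 22056 -> 11028
  Step 9: search space = 11028 -> 5514
  Step 10: search space = 5514 -> 2757
  Step 11: search space = 2757 -> 1378
  Step 12: search space = 1378 -> 689
  Step 13: search space = 689 -> 344
  Step 14: search space = 344 -> 172
  Step 15: search space = 172 -> 86
  Step 16: search space = 86 -> 43
  Step 17: search space = 43 -> 21
  Step 18: search space = 21 -> 10
  Step 19: search space = 10 -> 5
  Step 20: search space = 5 -> 2
  Step 21: search space = 2 -> 1
  Step 22: search space = 1 (final check)
Maximum comparisons = floor(log2(2823183)) + 1 = 21 + 1 = 22


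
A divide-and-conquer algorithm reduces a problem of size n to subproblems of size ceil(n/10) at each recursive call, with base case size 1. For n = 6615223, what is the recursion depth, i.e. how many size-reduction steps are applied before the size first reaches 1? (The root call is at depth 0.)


Each step divides the size by 10 (rounding up); after k steps the size is ceil(n/10^k), which equals 1 exactly when 10^k >= n.
So the depth is the smallest k with 10^k >= 6615223, i.e. ceil(log_10(6615223)).
10^6 = 1000000 < 6615223 <= 10000000 = 10^7
Recursion depth = 7


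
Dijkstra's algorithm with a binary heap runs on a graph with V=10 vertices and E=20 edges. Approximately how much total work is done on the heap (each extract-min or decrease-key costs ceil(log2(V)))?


Dijkstra with a binary heap: each vertex is extracted once, each edge may relax once.
Each heap operation costs O(log V).
V + E = 10 + 20 = 30
ceil(log2(10)) = 4 (since 2^3 = 8 < 10 <= 16 = 2^4)
Total heap work = (V+E) * ceil(log2(V)) = 30 * 4 = 120


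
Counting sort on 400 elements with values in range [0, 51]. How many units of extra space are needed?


Output array size: 400 (to store sorted result)
Count array size: 52 (one slot per possible value, range 0 to 51)
Total extra space = 400 + 52 = 452


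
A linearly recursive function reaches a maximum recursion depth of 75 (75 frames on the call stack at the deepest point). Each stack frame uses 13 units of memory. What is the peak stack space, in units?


Maximum recursion depth = 75 frames
Memory per frame = 13 units
Total stack space = depth * frame_size
= 75 * 13 = 975


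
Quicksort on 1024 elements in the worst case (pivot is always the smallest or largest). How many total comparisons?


In the worst case, each partition step picks the worst pivot:
  Partition 1: 1023 comparisons (n-1 elements to compare)
  Partition 2: 1022 comparisons
  Partition 3: 1021 comparisons
  Partition 4: 1020 comparisons
  Partition 5: 1019 comparisons
  ...
  Last partition: 0 comparisons
Total = (n-1) + (n-2) + ... + 1 + 0 = n*(n-1)/2
= 1024*1023/2 = 523776


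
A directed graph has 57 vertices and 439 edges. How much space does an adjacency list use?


Adjacency list: one list head per vertex + one entry per edge
Vertex heads: 57
Edge entries: 439
Total = 57 + 439 = 496


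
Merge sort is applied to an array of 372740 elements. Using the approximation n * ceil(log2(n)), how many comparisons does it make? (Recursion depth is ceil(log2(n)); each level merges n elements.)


Merge sort divides the array into halves recursively.
Number of levels = ceil(log2(372740)) = 19
At each level, approximately n = 372740 comparisons are needed for merging.
Total comparisons ~ n * ceil(log2(n)) = 372740 * 19 = 7082060


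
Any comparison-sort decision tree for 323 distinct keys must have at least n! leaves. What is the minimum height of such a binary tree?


A binary decision tree of height h has at most 2^h leaves and needs at least n! of them, so h >= ceil(log2(n!)).
323! is far too large to multiply out, so use Stirling's series:
  ln(n!) ~ n ln n - n + (1/2) ln(2 pi n) + 1/(12n)  (error below 1/(360 n^3), negligible here)
  ln(323) = 5.7776523
  n ln n = 323 * 5.7776523 = 1866.1817
  (1/2) ln(2 pi * 323) = (1/2) ln(2029.4689) = 3.8078
  1/(12*323) = 0.0003
  ln(323!) ~ 1866.1817 - 323 + 3.8078 + 0.0003 = 1546.9898
Convert to base 2: log2(323!) = 1546.9898 / ln 2 = 1546.9898 / 0.69314718 = 2231.8345
ceil(2231.8345) = 2232


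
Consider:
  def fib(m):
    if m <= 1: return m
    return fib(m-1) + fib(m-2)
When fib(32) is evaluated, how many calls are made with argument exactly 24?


Let N(m) = number of times fib(m) is called while evaluating fib(32).
N(32) = 1 (the initial call).
N(31) = 1 (only fib(32) calls it).
For 1 <= m <= 30: fib(m) is called by fib(m+1) and fib(m+2), so
  N(m) = N(m+1) + N(m+2).
fib(0) is called only by fib(2), so N(0) = N(2).
Walk down from m=32:
  N(32)=1, N(31)=1, N(30)=2, N(29)=3, N(28)=5, N(27)=8, N(26)=13, N(25)=21, N(24)=34
N(24) = 34


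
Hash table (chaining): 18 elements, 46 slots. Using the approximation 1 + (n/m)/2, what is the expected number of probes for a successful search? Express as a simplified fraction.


Computing expected probes:
alpha = 18/46
= 1 + alpha/2
= 1 + 18/(2*46)
= (2*46 + 18) / (2*46)
= 110/92 = 55/46


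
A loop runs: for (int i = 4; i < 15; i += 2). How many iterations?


Loop starts at i = 4, increments by 2, stops when i >= 15.
Number of iterations = ceil((15 - 4) / 2)
= ceil(11 / 2)
= 6


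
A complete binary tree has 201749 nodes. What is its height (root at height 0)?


In a complete binary tree, level k holds nodes 2^k .. 2^(k+1)-1 (1-indexed).
Height = floor(log2(n)) = floor(log2(201749)) = 17
Check: 2^17 = 131072 <= 201749 < 262144 = 2^18


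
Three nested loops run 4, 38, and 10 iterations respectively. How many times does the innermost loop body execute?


Loop 1 (outermost): 4 iterations
Loop 2 (middle): 38 iterations per outer
Loop 3 (innermost): 10 iterations per middle
Total = 4 * 38 * 10 = 1520


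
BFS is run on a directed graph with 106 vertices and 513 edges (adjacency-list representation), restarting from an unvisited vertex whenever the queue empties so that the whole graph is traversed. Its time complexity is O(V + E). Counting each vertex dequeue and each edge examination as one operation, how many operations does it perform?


A full BFS traversal dequeues each vertex exactly once and examines each directed edge exactly once.
V = 106 (vertex processing cost)
E = 513 (edge examination cost)
Total operations proportional to V + E = 106 + 513 = 619


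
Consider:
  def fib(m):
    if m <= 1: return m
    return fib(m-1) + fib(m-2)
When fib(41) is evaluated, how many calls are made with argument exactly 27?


Let N(m) = number of times fib(m) is called while evaluating fib(41).
N(41) = 1 (the initial call).
N(40) = 1 (only fib(41) calls it).
For 1 <= m <= 39: fib(m) is called by fib(m+1) and fib(m+2), so
  N(m) = N(m+1) + N(m+2).
fib(0) is called only by fib(2), so N(0) = N(2).
Walk down from m=41:
  N(41)=1, N(40)=1, N(39)=2, N(38)=3, N(37)=5, N(36)=8, N(35)=13, N(34)=21, N(33)=34, N(32)=55, N(31)=89, N(30)=144, N(29)=233, N(28)=377, N(27)=610
N(27) = 610


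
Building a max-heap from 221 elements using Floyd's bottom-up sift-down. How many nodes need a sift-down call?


In a heap of 221 elements (0-indexed array):
  Last element index: 220
  Parent of last element: floor((220 - 1) / 2) = 109
  Internal nodes: indices 0 to 109
  Count = floor(221/2) = 110


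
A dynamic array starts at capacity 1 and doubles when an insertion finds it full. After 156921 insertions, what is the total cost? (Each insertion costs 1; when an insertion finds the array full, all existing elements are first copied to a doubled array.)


Insertion cost: 156921 (one per element)
Resizes occur just before inserting elements 2, 3, 5, 9, ...
Elements copied at each resize: 1 + 2 + 4 + 8 + 16 + 32 + 64 + 128 + 256 + 512 + 1024 + 2048 + 4096 + 8192 + 16384 + 32768 + 65536 + 131072
Sum of copies = 262143 (geometric series: 2^k - 1)
Total = 156921 + 262143 = 419064


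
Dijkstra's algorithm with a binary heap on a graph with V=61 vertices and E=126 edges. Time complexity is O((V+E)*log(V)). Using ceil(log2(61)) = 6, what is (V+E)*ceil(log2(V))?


Dijkstra with a binary heap: each vertex is extracted once, each edge may relax once.
Each heap operation costs O(log V).
V + E = 61 + 126 = 187
ceil(log2(61)) = 6 (since 2^5 = 32 < 61 <= 64 = 2^6)
Total heap work = (V+E) * ceil(log2(V)) = 187 * 6 = 1122


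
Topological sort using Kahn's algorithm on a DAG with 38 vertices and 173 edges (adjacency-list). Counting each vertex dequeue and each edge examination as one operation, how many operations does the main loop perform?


Kahn's algorithm:
  1. Compute in-degrees: O(V + E)
  2. Process queue: each vertex dequeued once (O(V))
     each edge examined once (O(E))
Total = V + E = 38 + 173 = 211


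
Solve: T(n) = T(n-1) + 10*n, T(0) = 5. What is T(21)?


Expanding the recurrence:
T(21) = T(20) + 10*21
       = T(19) + 10*20 + 10*21
       ...
       = T(0) + 10*(1 + 2 + ... + 21)
       = 5 + 10 * 21*22/2
       = 5 + 10 * 231
       = 5 + 2310 = 2315


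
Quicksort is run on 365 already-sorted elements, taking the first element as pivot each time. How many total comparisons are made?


Sum of comparisons per partition:
364 + 363 + ... + 1 + 0
= 365 * (365 - 1) / 2
= 365 * 364 / 2
= 66430


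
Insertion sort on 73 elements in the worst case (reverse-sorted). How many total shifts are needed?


In the worst case (reverse-sorted), each element shifts past all previous:
  Element 1: 1 shifts
  Element 2: 2 shifts
  Element 3: 3 shifts
  Element 4: 4 shifts
  Element 5: 5 shifts
  ...
  Element 72: 72 shifts
Total = 1 + 2 + ... + 72
= 73*(73-1)/2 = 2628


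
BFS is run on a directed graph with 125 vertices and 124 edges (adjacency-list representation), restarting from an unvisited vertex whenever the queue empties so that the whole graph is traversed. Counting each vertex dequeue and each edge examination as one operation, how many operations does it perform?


A full BFS traversal dequeues each vertex exactly once and examines each directed edge exactly once.
V = 125 (vertex processing cost)
E = 124 (edge examination cost)
Total operations proportional to V + E = 125 + 124 = 249


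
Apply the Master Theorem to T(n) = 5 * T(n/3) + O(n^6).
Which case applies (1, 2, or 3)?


The Master Theorem: T(n) = a*T(n/b) + O(n^c)
  a = 5, b = 3, c = 6
log_b(a) = log_3(5) ~ 1.465
Compare b^c with a: 3^6 = 729 > 5, so c > log_b(a).
Since c > log_b(a), Case 3 applies.
T(n) = O(n^6)
Master Theorem case = 3


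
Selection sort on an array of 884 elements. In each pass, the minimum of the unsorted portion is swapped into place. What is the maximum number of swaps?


Selection sort performs one swap per pass:
  Pass 1: find min in positions 0 to 883, swap with position 0
  Pass 2: find min in positions 1 to 883, swap with position 1
  Pass 3: find min in positions 2 to 883, swap with position 2
  Pass 4: find min in positions 3 to 883, swap with position 3
  Pass 5: find min in positions 4 to 883, swap with position 4
  ... (878 more passes)
Total passes (and swaps) = n - 1 = 884 - 1 = 883


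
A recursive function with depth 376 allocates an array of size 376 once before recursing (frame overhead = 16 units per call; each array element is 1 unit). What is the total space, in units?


Array allocation: 376 units (allocated once)
Stack frames: 376 deep * 16 per frame = 6016 units
Total = 376 + 6016 = 6392


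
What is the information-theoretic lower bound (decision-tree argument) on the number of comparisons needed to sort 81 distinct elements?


A binary decision tree of height h has at most 2^h leaves and needs at least n! of them, so h >= ceil(log2(n!)).
81! is far too large to multiply out, so use Stirling's series:
  ln(n!) ~ n ln n - n + (1/2) ln(2 pi n) + 1/(12n)  (error below 1/(360 n^3), negligible here)
  ln(81) = 4.3944492
  n ln n = 81 * 4.3944492 = 355.9504
  (1/2) ln(2 pi * 81) = (1/2) ln(508.9380) = 3.1162
  1/(12*81) = 0.0010
  ln(81!) ~ 355.9504 - 81 + 3.1162 + 0.0010 = 278.0676
Convert to base 2: log2(81!) = 278.0676 / ln 2 = 278.0676 / 0.69314718 = 401.1667
ceil(401.1667) = 402


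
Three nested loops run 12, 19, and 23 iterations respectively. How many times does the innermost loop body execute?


Loop 1 (outermost): 12 iterations
Loop 2 (middle): 19 iterations per outer
Loop 3 (innermost): 23 iterations per middle
Total = 12 * 19 * 23 = 5244


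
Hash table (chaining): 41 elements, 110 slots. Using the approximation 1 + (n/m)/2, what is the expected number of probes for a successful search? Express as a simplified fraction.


Computing expected probes:
alpha = 41/110
= 1 + alpha/2
= 1 + 41/(2*110)
= (2*110 + 41) / (2*110)
= 261/220


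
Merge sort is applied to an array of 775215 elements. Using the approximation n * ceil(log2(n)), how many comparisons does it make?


Merge sort divides the array into halves recursively.
Number of levels = ceil(log2(775215)) = 20
At each level, approximately n = 775215 comparisons are needed for merging.
Total comparisons ~ n * ceil(log2(n)) = 775215 * 20 = 15504300


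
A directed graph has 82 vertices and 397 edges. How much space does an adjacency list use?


Adjacency list: one list head per vertex + one entry per edge
Vertex heads: 82
Edge entries: 397
Total = 82 + 397 = 479


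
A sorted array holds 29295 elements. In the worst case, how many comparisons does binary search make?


Halving sequence: 29295 -> 14647 -> 7323 -> 3661 -> 1830 -> 915 -> 457 -> 228 -> 114 -> 57 -> 28 -> 14 -> 7 -> 3 -> 1
Number of halvings = 14
Max comparisons = 14 + 1 = 15


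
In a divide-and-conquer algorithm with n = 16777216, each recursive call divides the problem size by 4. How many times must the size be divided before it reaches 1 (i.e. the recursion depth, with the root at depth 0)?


Number of divisions = log_4(16777216)
Sizes: 16777216 -> 4194304 -> 1048576 -> 262144 -> 65536 -> 16384 -> 4096 -> 1024 -> 256 -> 64 -> 16 -> 4 -> 1 (12 divisions)
Recursion depth = 12


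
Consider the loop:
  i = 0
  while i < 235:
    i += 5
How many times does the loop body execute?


Starting at i = 0, each iteration adds 5.
Iterations until i >= 235:
  Iteration 1: i = 0 -> i = 5
  Iteration 2: i = 5 -> i = 10
  Iteration 3: i = 10 -> i = 15
  Iteration 4: i = 15 -> i = 20
  Iteration 5: i = 20 -> i = 25
  Iteration 6: i = 25 -> i = 30
  Iteration 7: i = 30 -> i = 35
  Iteration 8: i = 35 -> i = 40
  ... continuing ...
Total iterations = ceil(235/5) = 47


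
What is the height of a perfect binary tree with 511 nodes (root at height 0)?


A perfect binary tree with 511 nodes:
  511 = 2^9 - 1
  Levels: 0, 1, ..., 8
  Height = 8


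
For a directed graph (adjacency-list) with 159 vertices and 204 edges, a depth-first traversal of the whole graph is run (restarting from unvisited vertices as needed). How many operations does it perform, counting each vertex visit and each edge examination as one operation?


A full DFS traversal visits each vertex once and examines each edge once.
V = 159
E = 204
Sum = 159 + 204 = 363


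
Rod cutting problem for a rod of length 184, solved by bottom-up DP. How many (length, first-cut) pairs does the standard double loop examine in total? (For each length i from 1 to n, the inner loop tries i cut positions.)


For each subproblem length i = 1..184, the inner loop considers i possible first cuts.
Total = 1 + 2 + ... + 184
= 184*(184+1)/2
= 184*185/2 = 17020


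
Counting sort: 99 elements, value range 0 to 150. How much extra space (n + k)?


n = 99 (output array)
k = 151 (count array for 151 distinct values)
Extra space = 99 + 151 = 250


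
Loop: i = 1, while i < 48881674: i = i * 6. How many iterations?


i multiplies by 6 each step:
i = 1 -> 6 -> 36 -> 216 -> 1296 -> 7776 -> 46656 -> 279936 -> 1679616 -> 10077696 -> 60466176 (stop)
Iterations = ceil(log_6(48881674)) = 10


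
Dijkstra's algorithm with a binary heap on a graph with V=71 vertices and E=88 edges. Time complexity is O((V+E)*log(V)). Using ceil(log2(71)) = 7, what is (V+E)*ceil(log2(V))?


Dijkstra with a binary heap: each vertex is extracted once, each edge may relax once.
Each heap operation costs O(log V).
V + E = 71 + 88 = 159
ceil(log2(71)) = 7 (since 2^6 = 64 < 71 <= 128 = 2^7)
Total heap work = (V+E) * ceil(log2(V)) = 159 * 7 = 1113


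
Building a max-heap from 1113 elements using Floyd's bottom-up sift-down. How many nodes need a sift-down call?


In a heap of 1113 elements (0-indexed array):
  Last element index: 1112
  Parent of last element: floor((1112 - 1) / 2) = 555
  Internal nodes: indices 0 to 555
  Count = floor(1113/2) = 556


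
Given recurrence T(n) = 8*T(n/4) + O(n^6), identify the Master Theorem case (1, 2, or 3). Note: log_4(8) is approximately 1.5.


Master Theorem parameters: a=8, b=4, c=6
log_b(a) = 1.5
Compare b^c with a: 4^6 = 4096 > 8, so c > log_b(a).
Comparing c=6 vs log_b(a)=1.5:
6 > 1.5 => Case 3
Result: T(n) = O(n^6)
Master Theorem case = 3


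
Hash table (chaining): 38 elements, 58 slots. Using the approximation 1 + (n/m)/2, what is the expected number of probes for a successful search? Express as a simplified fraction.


Computing expected probes:
alpha = 38/58
= 1 + alpha/2
= 1 + 38/(2*58)
= (2*58 + 38) / (2*58)
= 154/116 = 77/58


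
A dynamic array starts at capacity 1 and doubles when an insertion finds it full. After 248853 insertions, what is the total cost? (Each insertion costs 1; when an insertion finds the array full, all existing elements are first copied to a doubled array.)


Insertion cost: 248853 (one per element)
Resizes occur just before inserting elements 2, 3, 5, 9, ...
Elements copied at each resize: 1 + 2 + 4 + 8 + 16 + 32 + 64 + 128 + 256 + 512 + 1024 + 2048 + 4096 + 8192 + 16384 + 32768 + 65536 + 131072
Sum of copies = 262143 (geometric series: 2^k - 1)
Total = 248853 + 262143 = 510996


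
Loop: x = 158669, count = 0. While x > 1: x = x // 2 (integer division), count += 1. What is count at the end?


The variable x halves each step:
x = 158669 -> 79334 -> 39667 -> 19833 -> 9916 -> 4958 -> 2479 -> 1239 -> 619 -> 309 -> 154 -> 77 -> 38 -> 19 -> 9 -> 4 -> 2 -> 1
Number of halvings = floor(log2(158669)) = 17


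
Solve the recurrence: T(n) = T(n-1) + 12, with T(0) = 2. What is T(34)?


Unrolling the recurrence:
T(34) = T(33) + 12
       = T(32) + 12 + 12
       = T(31) + 12*3
       ...
       = T(0) + 12*34
       = 2 + 408 = 410


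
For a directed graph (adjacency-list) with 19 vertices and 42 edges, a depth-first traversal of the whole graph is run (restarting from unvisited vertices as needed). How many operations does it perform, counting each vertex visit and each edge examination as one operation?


A full DFS traversal visits each vertex once and examines each edge once.
V = 19
E = 42
Sum = 19 + 42 = 61


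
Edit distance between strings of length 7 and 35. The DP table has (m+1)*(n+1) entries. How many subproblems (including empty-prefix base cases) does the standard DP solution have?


The table includes base cases (empty prefixes).
Rows: (m+1) = 8
Columns: (n+1) = 36
Total = 8 * 36 = 288


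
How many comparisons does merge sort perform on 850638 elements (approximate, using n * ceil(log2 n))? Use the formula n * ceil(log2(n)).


Recursion depth: ceil(log2(850638)) = 20
Each recursion level merges n = 850638 elements
Total = 850638 * 20 = 17012760


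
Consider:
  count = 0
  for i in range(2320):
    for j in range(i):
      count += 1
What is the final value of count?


For each i, the inner loop runs i times:
  i=0: inner runs 0 times
  i=1: inner runs 1 time
  i=2: inner runs 2 times
  i=3: inner runs 3 times
  i=4: inner runs 4 times
  i=5: inner runs 5 times
  i=6: inner runs 6 times
  i=7: inner runs 7 times
  ...
Total = 0 + 1 + 2 + ... + 2319 = 2320*(2320-1)/2 = 2690040


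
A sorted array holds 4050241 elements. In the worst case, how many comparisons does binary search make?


Halving sequence: 4050241 -> 2025120 -> 1012560 -> 506280 -> 253140 -> 126570 -> 63285 -> 31642 -> 15821 -> 7910 -> 3955 -> 1977 -> 988 -> 494 -> 247 -> 123 -> 61 -> 30 -> 15 -> 7 -> 3 -> 1
Number of halvings = 21
Max comparisons = 21 + 1 = 22


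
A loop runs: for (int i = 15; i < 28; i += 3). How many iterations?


Loop starts at i = 15, increments by 3, stops when i >= 28.
Number of iterations = ceil((28 - 15) / 3)
= ceil(13 / 3)
= 5


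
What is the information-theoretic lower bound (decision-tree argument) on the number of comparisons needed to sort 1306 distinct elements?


A binary decision tree of height h has at most 2^h leaves and needs at least n! of them, so h >= ceil(log2(n!)).
1306! is far too large to multiply out, so use Stirling's series:
  ln(n!) ~ n ln n - n + (1/2) ln(2 pi n) + 1/(12n)  (error below 1/(360 n^3), negligible here)
  ln(1306) = 7.1747243
  n ln n = 1306 * 7.1747243 = 9370.1899
  (1/2) ln(2 pi * 1306) = (1/2) ln(8205.8400) = 4.5063
  1/(12*1306) = 0.0001
  ln(1306!) ~ 9370.1899 - 1306 + 4.5063 + 0.0001 = 8068.6963
Convert to base 2: log2(1306!) = 8068.6963 / ln 2 = 8068.6963 / 0.69314718 = 11640.6681
ceil(11640.6681) = 11641


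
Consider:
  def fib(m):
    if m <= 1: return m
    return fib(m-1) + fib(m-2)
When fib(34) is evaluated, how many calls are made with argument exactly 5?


Let N(m) = number of times fib(m) is called while evaluating fib(34).
N(34) = 1 (the initial call).
N(33) = 1 (only fib(34) calls it).
For 1 <= m <= 32: fib(m) is called by fib(m+1) and fib(m+2), so
  N(m) = N(m+1) + N(m+2).
fib(0) is called only by fib(2), so N(0) = N(2).
Walk down from m=34:
  N(34)=1, N(33)=1, N(32)=2, N(31)=3, N(30)=5, N(29)=8, N(28)=13, N(27)=21, N(26)=34, N(25)=55, N(24)=89, N(23)=144, N(22)=233, N(21)=377, N(20)=610, N(19)=987, N(18)=1597, N(17)=2584, N(16)=4181, N(15)=6765, N(14)=10946, N(13)=17711, N(12)=28657, N(11)=46368, N(10)=75025, N(9)=121393, N(8)=196418, N(7)=317811, N(6)=514229, N(5)=832040
N(5) = 832040


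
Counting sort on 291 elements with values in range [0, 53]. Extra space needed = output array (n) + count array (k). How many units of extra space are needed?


Output array size: 291 (to store sorted result)
Count array size: 54 (one slot per possible value, range 0 to 53)
Total extra space = 291 + 54 = 345


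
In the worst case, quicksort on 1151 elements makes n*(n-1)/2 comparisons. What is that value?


Sum of comparisons per partition:
1150 + 1149 + ... + 1 + 0
= 1151 * (1151 - 1) / 2
= 1151 * 1150 / 2
= 661825


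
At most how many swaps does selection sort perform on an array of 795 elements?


Each of the 794 passes places one element in its final position.
Pass 1: swap minimum into position 0
Pass 2: swap minimum of remaining into position 1
...
Pass 794: last two elements, one swap
Maximum swaps = 795 - 1 = 794


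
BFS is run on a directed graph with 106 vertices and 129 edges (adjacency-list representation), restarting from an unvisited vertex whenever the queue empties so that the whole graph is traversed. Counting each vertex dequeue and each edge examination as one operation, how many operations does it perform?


A full BFS traversal dequeues each vertex exactly once and examines each directed edge exactly once.
V = 106 (vertex processing cost)
E = 129 (edge examination cost)
Total operations proportional to V + E = 106 + 129 = 235


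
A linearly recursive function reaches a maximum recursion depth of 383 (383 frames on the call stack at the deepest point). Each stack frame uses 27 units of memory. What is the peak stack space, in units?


Maximum recursion depth = 383 frames
Memory per frame = 27 units
Total stack space = depth * frame_size
= 383 * 27 = 10341


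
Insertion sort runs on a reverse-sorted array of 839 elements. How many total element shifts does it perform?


Sum of shifts = 1 + 2 + 3 + ... + 838
= 839 * 838 / 2
= 703082 / 2
= 351541


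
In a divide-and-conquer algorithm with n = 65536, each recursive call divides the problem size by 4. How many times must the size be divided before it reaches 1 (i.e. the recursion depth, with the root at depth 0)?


Number of divisions = log_4(65536)
Sizes: 65536 -> 16384 -> 4096 -> 1024 -> 256 -> 64 -> 16 -> 4 -> 1 (8 divisions)
Recursion depth = 8


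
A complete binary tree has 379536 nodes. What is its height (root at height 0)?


In a complete binary tree, level k holds nodes 2^k .. 2^(k+1)-1 (1-indexed).
Height = floor(log2(n)) = floor(log2(379536)) = 18
Check: 2^18 = 262144 <= 379536 < 524288 = 2^19


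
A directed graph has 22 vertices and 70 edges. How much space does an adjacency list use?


Adjacency list: one list head per vertex + one entry per edge
Vertex heads: 22
Edge entries: 70
Total = 22 + 70 = 92


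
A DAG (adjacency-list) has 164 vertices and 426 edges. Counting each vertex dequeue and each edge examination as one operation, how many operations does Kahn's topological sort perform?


V = 164 (vertex processing)
E = 426 (edge processing)
V + E = 164 + 426 = 590


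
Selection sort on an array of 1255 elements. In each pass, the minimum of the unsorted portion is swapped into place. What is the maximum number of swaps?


Selection sort performs one swap per pass:
  Pass 1: find min in positions 0 to 1254, swap with position 0
  Pass 2: find min in positions 1 to 1254, swap with position 1
  Pass 3: find min in positions 2 to 1254, swap with position 2
  Pass 4: find min in positions 3 to 1254, swap with position 3
  Pass 5: find min in positions 4 to 1254, swap with position 4
  ... (1249 more passes)
Total passes (and swaps) = n - 1 = 1255 - 1 = 1254


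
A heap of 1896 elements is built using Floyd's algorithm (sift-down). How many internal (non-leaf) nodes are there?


Leaf nodes occupy roughly half the array.
Sift-down is called for each internal node, starting from the last one.
Internal nodes = floor(n/2) = floor(1896/2) = 948


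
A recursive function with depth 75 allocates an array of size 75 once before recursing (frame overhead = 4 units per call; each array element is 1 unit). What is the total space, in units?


Array allocation: 75 units (allocated once)
Stack frames: 75 deep * 4 per frame = 300 units
Total = 75 + 300 = 375


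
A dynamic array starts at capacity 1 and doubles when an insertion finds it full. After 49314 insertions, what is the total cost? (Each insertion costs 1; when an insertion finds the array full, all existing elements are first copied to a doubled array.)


Insertion cost: 49314 (one per element)
Resizes occur just before inserting elements 2, 3, 5, 9, ...
Elements copied at each resize: 1 + 2 + 4 + 8 + 16 + 32 + 64 + 128 + 256 + 512 + 1024 + 2048 + 4096 + 8192 + 16384 + 32768
Sum of copies = 65535 (geometric series: 2^k - 1)
Total = 49314 + 65535 = 114849


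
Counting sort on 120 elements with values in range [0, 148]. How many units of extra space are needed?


Output array size: 120 (to store sorted result)
Count array size: 149 (one slot per possible value, range 0 to 148)
Total extra space = 120 + 149 = 269


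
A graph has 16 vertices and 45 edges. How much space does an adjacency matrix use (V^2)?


Adjacency matrix: V x V grid of entries
Space = V^2 = 16^2 = 16 * 16 = 256


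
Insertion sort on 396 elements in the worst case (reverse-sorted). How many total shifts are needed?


In the worst case (reverse-sorted), each element shifts past all previous:
  Element 1: 1 shifts
  Element 2: 2 shifts
  Element 3: 3 shifts
  Element 4: 4 shifts
  Element 5: 5 shifts
  ...
  Element 395: 395 shifts
Total = 1 + 2 + ... + 395
= 396*(396-1)/2 = 78210


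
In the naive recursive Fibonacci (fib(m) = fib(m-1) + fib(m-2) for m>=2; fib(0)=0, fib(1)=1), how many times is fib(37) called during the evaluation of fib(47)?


Let N(m) = number of times fib(m) is called while evaluating fib(47).
N(47) = 1 (the initial call).
N(46) = 1 (only fib(47) calls it).
For 1 <= m <= 45: fib(m) is called by fib(m+1) and fib(m+2), so
  N(m) = N(m+1) + N(m+2).
fib(0) is called only by fib(2), so N(0) = N(2).
Walk down from m=47:
  N(47)=1, N(46)=1, N(45)=2, N(44)=3, N(43)=5, N(42)=8, N(41)=13, N(40)=21, N(39)=34, N(38)=55, N(37)=89
N(37) = 89


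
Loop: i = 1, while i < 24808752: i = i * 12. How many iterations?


i multiplies by 12 each step:
i = 1 -> 12 -> 144 -> 1728 -> 20736 -> 248832 -> 2985984 -> 35831808 (stop)
Iterations = ceil(log_12(24808752)) = 7


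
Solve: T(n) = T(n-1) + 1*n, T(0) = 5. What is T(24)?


Expanding the recurrence:
T(24) = T(23) + 1*24
       = T(22) + 1*23 + 1*24
       ...
       = T(0) + 1*(1 + 2 + ... + 24)
       = 5 + 1 * 24*25/2
       = 5 + 1 * 300
       = 5 + 300 = 305


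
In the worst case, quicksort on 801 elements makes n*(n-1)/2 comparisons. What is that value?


Sum of comparisons per partition:
800 + 799 + ... + 1 + 0
= 801 * (801 - 1) / 2
= 801 * 800 / 2
= 320400


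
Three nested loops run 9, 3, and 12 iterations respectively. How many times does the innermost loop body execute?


Loop 1 (outermost): 9 iterations
Loop 2 (middle): 3 iterations per outer
Loop 3 (innermost): 12 iterations per middle
Total = 9 * 3 * 12 = 324


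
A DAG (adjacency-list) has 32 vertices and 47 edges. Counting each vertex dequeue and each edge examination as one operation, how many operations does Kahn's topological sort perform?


V = 32 (vertex processing)
E = 47 (edge processing)
V + E = 32 + 47 = 79


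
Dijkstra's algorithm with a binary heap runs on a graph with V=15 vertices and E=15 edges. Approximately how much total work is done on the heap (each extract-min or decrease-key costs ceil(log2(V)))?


Dijkstra with a binary heap: each vertex is extracted once, each edge may relax once.
Each heap operation costs O(log V).
V + E = 15 + 15 = 30
ceil(log2(15)) = 4 (since 2^3 = 8 < 15 <= 16 = 2^4)
Total heap work = (V+E) * ceil(log2(V)) = 30 * 4 = 120


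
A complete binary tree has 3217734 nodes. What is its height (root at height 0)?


In a complete binary tree, level k holds nodes 2^k .. 2^(k+1)-1 (1-indexed).
Height = floor(log2(n)) = floor(log2(3217734)) = 21
Check: 2^21 = 2097152 <= 3217734 < 4194304 = 2^22


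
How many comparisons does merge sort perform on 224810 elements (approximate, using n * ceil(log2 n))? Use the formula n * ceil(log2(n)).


Recursion depth: ceil(log2(224810)) = 18
Each recursion level merges n = 224810 elements
Total = 224810 * 18 = 4046580


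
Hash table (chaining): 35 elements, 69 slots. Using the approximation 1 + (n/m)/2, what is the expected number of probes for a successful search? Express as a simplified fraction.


Computing expected probes:
alpha = 35/69
= 1 + alpha/2
= 1 + 35/(2*69)
= (2*69 + 35) / (2*69)
= 173/138


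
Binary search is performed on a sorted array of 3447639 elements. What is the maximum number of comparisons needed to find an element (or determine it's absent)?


Binary search halves the search space each comparison:
  Step 1: search space = 3447639 -> 1723819
  Step 2: search space = 1723819 -> 861909
  Step 3: search space = 861909 -> 430954
  Step 4: search space = 430954 -> 215477
  Step 5: search space = 215477 -> 107738
  Step 6: search space = 107738 -> 53869
  Step 7: search space = 53869 -> 26934
  Step 8: search space = 26934 -> 13467
  Step 9: search space = 13467 -> 6733
  Step 10: search space = 6733 -> 3366
  Step 11: search space = 3366 -> 1683
  Step 12: search space = 1683 -> 841
  Step 13: search space = 841 -> 420
  Step 14: search space = 420 -> 210
  Step 15: search space = 210 -> 105
  Step 16: search space = 105 -> 52
  Step 17: search space = 52 -> 26
  Step 18: search space = 26 -> 13
  Step 19: search space = 13 -> 6
  Step 20: search space = 6 -> 3
  Step 21: search space = 3 -> 1
  Step 22: search space = 1 (final check)
Maximum comparisons = floor(log2(3447639)) + 1 = 21 + 1 = 22
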